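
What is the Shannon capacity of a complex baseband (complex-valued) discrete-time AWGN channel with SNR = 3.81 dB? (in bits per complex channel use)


SNR_linear = 10^(3.81/10) = 2.4044; C = log2(1 + SNR_linear) = log2(1 + 2.4044) = 1.7674

1.7674 bits/channel use


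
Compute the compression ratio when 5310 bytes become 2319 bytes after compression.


Ratio = original / compressed = 5310 / 2319 = 2.2898

2.2898


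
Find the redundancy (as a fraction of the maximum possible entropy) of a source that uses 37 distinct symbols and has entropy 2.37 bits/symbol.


H_max = log2(K) = log2(37) = 5.2095 bits/symbol. Redundancy = 1 - H/H_max = 1 - 2.37/5.2095 = 1 - 0.4549 = 0.5451

0.5451


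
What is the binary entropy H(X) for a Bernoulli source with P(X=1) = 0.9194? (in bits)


H = -p*log2(p) - (1-p)*log2(1-p). -0.9194*log2(0.9194) = 0.111464; -0.0806*log2(0.0806) = 0.292826. H = 0.111464 + 0.292826 = 0.4043

0.4043 bits


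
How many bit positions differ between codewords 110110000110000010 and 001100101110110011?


Count differing positions: ^ ^ ^ . ^ . ^ . ^ . . . ^ ^ . . . ^ = 9 differences

9


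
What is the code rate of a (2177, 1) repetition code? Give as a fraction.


Rate = k/n = 1/2177

1/2177


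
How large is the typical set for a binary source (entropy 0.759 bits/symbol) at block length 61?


log2|A_typical| = nH = 61 * 0.759 = 46.299, so |A_typical| ~ 2^46.299 = 8.657e+13

8.657e+13


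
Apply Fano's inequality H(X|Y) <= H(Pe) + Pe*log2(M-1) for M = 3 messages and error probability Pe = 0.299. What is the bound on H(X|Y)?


H(Pe) = -Pe*log2(Pe) - (1-Pe)*log2(1-Pe) = -0.299*log2(0.299) - 0.701*log2(0.701) = 0.520793 + 0.359272 = 0.8801. Pe*log2(M-1) = 0.299*log2(2) = 0.299000. Bound = H(Pe) + Pe*log2(M-1) = 0.520793 + 0.359272 + 0.299000 = 1.1791

1.1791 bits


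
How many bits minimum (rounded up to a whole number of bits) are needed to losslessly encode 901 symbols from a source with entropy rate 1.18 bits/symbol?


Minimum bits >= n * H = 901 * 1.18 = 1063.18, rounded up to a whole number of bits = 1064

1064 bits


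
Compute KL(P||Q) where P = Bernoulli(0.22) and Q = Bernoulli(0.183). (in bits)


KL = p*log2(p/q) + (1-p)*log2((1-p)/(1-q)) = 0.22*log2(0.22/0.183) + 0.78*log2(0.78/0.817) = 0.0063

0.0063 bits


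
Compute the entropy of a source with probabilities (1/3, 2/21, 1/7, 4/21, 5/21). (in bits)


H = -sum(p_i * log2(p_i)). Terms: -(1/3)*log2(1/3) = 0.528321; -(2/21)*log2(2/21) = 0.323078; -(1/7)*log2(1/7) = 0.401051; -(4/21)*log2(4/21) = 0.455680; -(5/21)*log2(5/21) = 0.492950. H = 0.528321 + 0.323078 + 0.401051 + 0.455680 + 0.492950 = 2.2011

2.2011 bits


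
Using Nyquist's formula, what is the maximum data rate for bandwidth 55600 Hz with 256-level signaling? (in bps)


Rate = 2 * B * log2(M) = 2 * 55600 * 8.0 = 889600.0

889600.0 bps


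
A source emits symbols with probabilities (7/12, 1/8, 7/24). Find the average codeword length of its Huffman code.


Huffman construction (repeatedly merge the two least-probable nodes; each merge adds 1 bit to every symbol beneath it): 1/8 + 7/24 = 5/12; 5/12 + 7/12 = 1. Resulting codeword lengths (in the order the probabilities were given): (1, 2, 2). L_avg = sum(p_i * l_i) = 7/12*1 + 1/8*2 + 7/24*2 = 17/12 = 1.4167

1.4167 bits


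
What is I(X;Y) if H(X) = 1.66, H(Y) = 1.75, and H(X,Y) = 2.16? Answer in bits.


I(X;Y) = H(X) + H(Y) - H(X,Y) = 1.66 + 1.75 - 2.16 = 1.25

1.25 bits


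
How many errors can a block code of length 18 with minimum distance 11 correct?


Correction capability = floor((d-1)/2) = floor((11-1)/2) = 5

5 errors


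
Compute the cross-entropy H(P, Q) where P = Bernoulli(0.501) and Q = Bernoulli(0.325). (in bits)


H(P,Q) = -p*log2(q) - (1-p)*log2(1-q). -0.501*log2(0.325) = 0.812366; -0.499*log2(0.675) = 0.282953. H(P,Q) = 0.812366 + 0.282953 = 1.0953

1.0953 bits


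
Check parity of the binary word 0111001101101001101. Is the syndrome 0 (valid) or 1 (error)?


Syndrome = XOR of all bits = 0 XOR 1 XOR 1 XOR 1 XOR 0 XOR 0 XOR 1 XOR 1 XOR 0 XOR 1 XOR 1 XOR 0 XOR 1 XOR 0 XOR 0 XOR 1 XOR 1 XOR 0 XOR 1 = 1

1


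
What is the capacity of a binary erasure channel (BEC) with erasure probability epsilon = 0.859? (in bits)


C = 1 - epsilon = 1 - 0.859 = 0.141

0.141 bits


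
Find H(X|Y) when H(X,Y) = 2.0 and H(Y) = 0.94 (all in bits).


H(X|Y) = H(X,Y) - H(Y) = 2.0 - 0.94 = 1.06

1.06 bits


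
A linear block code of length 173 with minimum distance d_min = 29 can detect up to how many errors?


Detection capability = d_min - 1 = 29 - 1 = 28

28 errors


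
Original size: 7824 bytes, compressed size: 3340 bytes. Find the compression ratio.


Ratio = original / compressed = 7824 / 3340 = 2.3425

2.3425


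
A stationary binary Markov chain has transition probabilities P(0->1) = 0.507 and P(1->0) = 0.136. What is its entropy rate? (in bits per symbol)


Stationary distribution: pi_0 = p10/(p01+p10) = 0.2115, pi_1 = 0.7885. Entropy rate H' = pi_0*H(p01) + pi_1*H(p10) = 0.2115*0.9999 + 0.7885*0.5737 = 0.6638

0.6638 bits/symbol


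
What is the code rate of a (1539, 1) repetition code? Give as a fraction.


Rate = k/n = 1/1539

1/1539


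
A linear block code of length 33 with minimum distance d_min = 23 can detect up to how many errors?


Detection capability = d_min - 1 = 23 - 1 = 22

22 errors


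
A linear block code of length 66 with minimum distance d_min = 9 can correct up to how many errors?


Correction capability = floor((d-1)/2) = floor((9-1)/2) = 4

4 errors


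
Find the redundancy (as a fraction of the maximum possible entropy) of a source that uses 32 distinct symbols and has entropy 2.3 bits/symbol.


H_max = log2(K) = log2(32) = 5.0 bits/symbol. Redundancy = 1 - H/H_max = 1 - 2.3/5.0 = 1 - 0.46 = 0.54

0.54


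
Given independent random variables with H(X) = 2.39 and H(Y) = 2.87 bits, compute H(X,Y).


For independent variables, H(X,Y) = H(X) + H(Y) = 2.39 + 2.87 = 5.26

5.26 bits


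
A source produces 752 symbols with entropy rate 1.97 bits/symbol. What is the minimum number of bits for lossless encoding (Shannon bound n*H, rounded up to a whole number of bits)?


Minimum bits >= n * H = 752 * 1.97 = 1481.44, rounded up to a whole number of bits = 1482

1482 bits


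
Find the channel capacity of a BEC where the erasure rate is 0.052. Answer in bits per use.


C = 1 - epsilon = 1 - 0.052 = 0.948

0.948 bits


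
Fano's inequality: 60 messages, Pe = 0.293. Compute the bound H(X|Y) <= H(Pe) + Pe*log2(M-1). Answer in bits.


H(Pe) = -Pe*log2(Pe) - (1-Pe)*log2(1-Pe) = -0.293*log2(0.293) - 0.707*log2(0.707) = 0.518911 + 0.353654 = 0.8726. Pe*log2(M-1) = 0.293*log2(59) = 1.723614. Bound = H(Pe) + Pe*log2(M-1) = 0.518911 + 0.353654 + 1.723614 = 2.5962

2.5962 bits


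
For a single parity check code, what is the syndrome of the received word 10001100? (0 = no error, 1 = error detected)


Syndrome = XOR of all bits = 1 XOR 0 XOR 0 XOR 0 XOR 1 XOR 1 XOR 0 XOR 0 = 1

1


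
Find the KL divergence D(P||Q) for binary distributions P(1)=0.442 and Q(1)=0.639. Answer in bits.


KL = p*log2(p/q) + (1-p)*log2((1-p)/(1-q)) = 0.442*log2(0.442/0.639) + 0.558*log2(0.558/0.361) = 0.1155

0.1155 bits


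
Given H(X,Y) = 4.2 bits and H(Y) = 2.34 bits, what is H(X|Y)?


H(X|Y) = H(X,Y) - H(Y) = 4.2 - 2.34 = 1.86

1.86 bits


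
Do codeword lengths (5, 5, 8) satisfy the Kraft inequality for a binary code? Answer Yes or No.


Kraft sum = sum(2^(-l_i)) = 0.0664, need <= 1. Result: satisfied (a binary prefix-free code with these lengths exists)

Yes


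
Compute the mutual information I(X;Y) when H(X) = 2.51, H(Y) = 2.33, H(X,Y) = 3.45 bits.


I(X;Y) = H(X) + H(Y) - H(X,Y) = 2.51 + 2.33 - 3.45 = 1.39

1.39 bits


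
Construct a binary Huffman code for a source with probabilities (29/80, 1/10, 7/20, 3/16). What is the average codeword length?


Huffman construction (repeatedly merge the two least-probable nodes; each merge adds 1 bit to every symbol beneath it): 1/10 + 3/16 = 23/80; 23/80 + 7/20 = 51/80; 29/80 + 51/80 = 1. Resulting codeword lengths (in the order the probabilities were given): (1, 3, 2, 3). L_avg = sum(p_i * l_i) = 29/80*1 + 1/10*3 + 7/20*2 + 3/16*3 = 77/40 = 1.925

1.925 bits


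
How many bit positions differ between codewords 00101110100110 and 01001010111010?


Count differing positions: . ^ ^ . . ^ . . . ^ ^ ^ . . = 6 differences

6


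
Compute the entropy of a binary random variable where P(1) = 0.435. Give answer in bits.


H = -p*log2(p) - (1-p)*log2(1-p). -0.435*log2(0.435) = 0.522397; -0.565*log2(0.565) = 0.465378. H = 0.522397 + 0.465378 = 0.9878

0.9878 bits


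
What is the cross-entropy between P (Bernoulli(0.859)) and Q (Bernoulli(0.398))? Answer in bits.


H(P,Q) = -p*log2(q) - (1-p)*log2(1-q). -0.859*log2(0.398) = 1.141748; -0.141*log2(0.602) = 0.103235. H(P,Q) = 1.141748 + 0.103235 = 1.245

1.245 bits


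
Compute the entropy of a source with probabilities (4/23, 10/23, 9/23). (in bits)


H = -sum(p_i * log2(p_i)). Terms: -(4/23)*log2(4/23) = 0.438880; -(10/23)*log2(10/23) = 0.522450; -(9/23)*log2(9/23) = 0.529684. H = 0.438880 + 0.522450 + 0.529684 = 1.491

1.491 bits


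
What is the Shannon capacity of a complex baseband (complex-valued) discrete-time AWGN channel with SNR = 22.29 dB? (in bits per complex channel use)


SNR_linear = 10^(22.29/10) = 169.4338; C = log2(1 + SNR_linear) = log2(1 + 169.4338) = 7.4131

7.4131 bits/channel use


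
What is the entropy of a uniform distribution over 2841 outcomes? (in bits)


H = log2(n) = log2(2841) = 11.4722

11.4722 bits


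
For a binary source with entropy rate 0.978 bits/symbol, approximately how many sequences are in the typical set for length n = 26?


log2|A_typical| = nH = 26 * 0.978 = 25.428, so |A_typical| ~ 2^25.428 = 4.514e+07

4.514e+07


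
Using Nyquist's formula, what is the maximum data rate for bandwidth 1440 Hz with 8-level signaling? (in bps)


Rate = 2 * B * log2(M) = 2 * 1440 * 3.0 = 8640.0

8640.0 bps


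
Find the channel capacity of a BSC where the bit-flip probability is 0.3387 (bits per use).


H(p) = -p*log2(p) - (1-p)*log2(1-p) = -0.3387*log2(0.3387) - 0.6613*log2(0.6613) = 0.529022 + 0.394547 = 0.9236. C = 1 - H(p) = 1 - 0.9236 = 0.0764

0.0764 bits


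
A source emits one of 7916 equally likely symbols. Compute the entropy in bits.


H = log2(n) = log2(7916) = 12.9506

12.9506 bits


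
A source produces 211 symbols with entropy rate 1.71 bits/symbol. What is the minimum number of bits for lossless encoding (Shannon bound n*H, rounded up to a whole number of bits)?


Minimum bits >= n * H = 211 * 1.71 = 360.81, rounded up to a whole number of bits = 361

361 bits


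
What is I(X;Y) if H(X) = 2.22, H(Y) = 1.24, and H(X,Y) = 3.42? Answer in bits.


I(X;Y) = H(X) + H(Y) - H(X,Y) = 2.22 + 1.24 - 3.42 = 0.04

0.04 bits


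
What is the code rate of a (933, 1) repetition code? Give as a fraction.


Rate = k/n = 1/933

1/933


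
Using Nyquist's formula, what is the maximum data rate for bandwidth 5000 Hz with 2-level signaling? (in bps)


Rate = 2 * B * log2(M) = 2 * 5000 * 1.0 = 10000.0

10000.0 bps


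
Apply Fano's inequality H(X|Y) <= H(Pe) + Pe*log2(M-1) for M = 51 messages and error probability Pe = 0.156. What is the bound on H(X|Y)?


H(Pe) = -Pe*log2(Pe) - (1-Pe)*log2(1-Pe) = -0.156*log2(0.156) - 0.844*log2(0.844) = 0.418140 + 0.206514 = 0.6247. Pe*log2(M-1) = 0.156*log2(50) = 0.880442. Bound = H(Pe) + Pe*log2(M-1) = 0.418140 + 0.206514 + 0.880442 = 1.5051

1.5051 bits


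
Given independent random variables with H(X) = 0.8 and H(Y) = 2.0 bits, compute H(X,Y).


For independent variables, H(X,Y) = H(X) + H(Y) = 0.8 + 2.0 = 2.8

2.8 bits


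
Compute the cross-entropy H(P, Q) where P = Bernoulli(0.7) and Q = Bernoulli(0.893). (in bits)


H(P,Q) = -p*log2(q) - (1-p)*log2(1-q). -0.7*log2(0.893) = 0.114288; -0.3*log2(0.107) = 0.967295. H(P,Q) = 0.114288 + 0.967295 = 1.0816

1.0816 bits


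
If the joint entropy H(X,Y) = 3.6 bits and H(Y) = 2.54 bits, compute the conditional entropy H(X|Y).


H(X|Y) = H(X,Y) - H(Y) = 3.6 - 2.54 = 1.06

1.06 bits


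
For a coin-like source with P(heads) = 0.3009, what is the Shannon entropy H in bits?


H = -p*log2(p) - (1-p)*log2(1-p). -0.3009*log2(0.3009) = 0.521353; -0.6991*log2(0.6991) = 0.361036. H = 0.521353 + 0.361036 = 0.8824

0.8824 bits


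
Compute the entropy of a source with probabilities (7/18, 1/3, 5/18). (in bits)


H = -sum(p_i * log2(p_i)). Terms: -(7/18)*log2(7/18) = 0.529888; -(1/3)*log2(1/3) = 0.528321; -(5/18)*log2(5/18) = 0.513332. H = 0.529888 + 0.528321 + 0.513332 = 1.5715

1.5715 bits


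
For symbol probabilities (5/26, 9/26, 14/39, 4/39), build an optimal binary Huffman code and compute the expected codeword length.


Huffman construction (repeatedly merge the two least-probable nodes; each merge adds 1 bit to every symbol beneath it): 4/39 + 5/26 = 23/78; 23/78 + 9/26 = 25/39; 14/39 + 25/39 = 1. Resulting codeword lengths (in the order the probabilities were given): (3, 2, 1, 3). L_avg = sum(p_i * l_i) = 5/26*3 + 9/26*2 + 14/39*1 + 4/39*3 = 151/78 = 1.9359

1.9359 bits


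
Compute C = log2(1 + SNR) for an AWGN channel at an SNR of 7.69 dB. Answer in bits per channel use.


SNR_linear = 10^(7.69/10) = 5.8749; C = log2(1 + SNR_linear) = log2(1 + 5.8749) = 2.7813

2.7813 bits/channel use


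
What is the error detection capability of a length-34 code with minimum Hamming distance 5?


Detection capability = d_min - 1 = 5 - 1 = 4

4 errors


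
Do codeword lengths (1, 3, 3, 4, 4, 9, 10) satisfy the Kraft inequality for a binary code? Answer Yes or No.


Kraft sum = sum(2^(-l_i)) = 0.8779, need <= 1. Result: satisfied (a binary prefix-free code with these lengths exists)

Yes


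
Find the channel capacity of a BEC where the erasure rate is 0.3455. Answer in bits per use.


C = 1 - epsilon = 1 - 0.3455 = 0.6545

0.6545 bits


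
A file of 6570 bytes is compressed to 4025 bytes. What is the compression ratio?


Ratio = original / compressed = 6570 / 4025 = 1.6323

1.6323


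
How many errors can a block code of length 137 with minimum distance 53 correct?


Correction capability = floor((d-1)/2) = floor((53-1)/2) = 26

26 errors


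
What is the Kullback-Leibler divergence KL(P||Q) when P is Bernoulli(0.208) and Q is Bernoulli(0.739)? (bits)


KL = p*log2(p/q) + (1-p)*log2((1-p)/(1-q)) = 0.208*log2(0.208/0.739) + 0.792*log2(0.792/0.261) = 0.8879

0.8879 bits


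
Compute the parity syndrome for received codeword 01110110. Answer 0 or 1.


Syndrome = XOR of all bits = 0 XOR 1 XOR 1 XOR 1 XOR 0 XOR 1 XOR 1 XOR 0 = 1

1


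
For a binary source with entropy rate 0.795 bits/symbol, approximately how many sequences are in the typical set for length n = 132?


log2|A_typical| = nH = 132 * 0.795 = 104.94, so |A_typical| ~ 2^104.94 = 3.891e+31

3.891e+31


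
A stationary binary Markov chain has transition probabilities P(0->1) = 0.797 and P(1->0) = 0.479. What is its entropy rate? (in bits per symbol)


Stationary distribution: pi_0 = p10/(p01+p10) = 0.3754, pi_1 = 0.6246. Entropy rate H' = pi_0*H(p01) + pi_1*H(p10) = 0.3754*0.7279 + 0.6246*0.9987 = 0.8971

0.8971 bits/symbol


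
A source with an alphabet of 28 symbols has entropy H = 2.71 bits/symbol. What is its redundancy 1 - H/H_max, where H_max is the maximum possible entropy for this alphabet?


H_max = log2(K) = log2(28) = 4.8074 bits/symbol. Redundancy = 1 - H/H_max = 1 - 2.71/4.8074 = 1 - 0.5637 = 0.4363

0.4363


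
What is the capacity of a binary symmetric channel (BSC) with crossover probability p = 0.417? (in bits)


H(p) = -p*log2(p) - (1-p)*log2(1-p) = -0.417*log2(0.417) - 0.583*log2(0.583) = 0.526204 + 0.453826 = 0.98. C = 1 - H(p) = 1 - 0.98 = 0.02

0.02 bits


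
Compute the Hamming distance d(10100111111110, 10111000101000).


Count differing positions: . . . ^ ^ ^ ^ ^ . ^ . ^ ^ . = 8 differences

8


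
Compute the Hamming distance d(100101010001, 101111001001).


Count differing positions: . . ^ . ^ . . ^ ^ . . . = 4 differences

4


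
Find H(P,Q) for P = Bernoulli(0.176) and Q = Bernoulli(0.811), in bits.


H(P,Q) = -p*log2(q) - (1-p)*log2(1-q). -0.176*log2(0.811) = 0.053192; -0.824*log2(0.189) = 1.980518. H(P,Q) = 0.053192 + 1.980518 = 2.0337

2.0337 bits


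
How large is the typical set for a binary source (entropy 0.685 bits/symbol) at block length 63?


log2|A_typical| = nH = 63 * 0.685 = 43.155, so |A_typical| ~ 2^43.155 = 9.794e+12

9.794e+12


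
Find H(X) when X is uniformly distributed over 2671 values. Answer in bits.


H = log2(n) = log2(2671) = 11.3832

11.3832 bits


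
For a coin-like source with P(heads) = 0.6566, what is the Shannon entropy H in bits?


H = -p*log2(p) - (1-p)*log2(1-p). -0.6566*log2(0.6566) = 0.398499; -0.3434*log2(0.3434) = 0.529536. H = 0.398499 + 0.529536 = 0.928

0.928 bits


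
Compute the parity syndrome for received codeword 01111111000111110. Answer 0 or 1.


Syndrome = XOR of all bits = 0 XOR 1 XOR 1 XOR 1 XOR 1 XOR 1 XOR 1 XOR 1 XOR 0 XOR 0 XOR 0 XOR 1 XOR 1 XOR 1 XOR 1 XOR 1 XOR 0 = 0

0


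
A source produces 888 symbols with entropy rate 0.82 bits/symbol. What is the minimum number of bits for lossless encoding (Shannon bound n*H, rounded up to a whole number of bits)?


Minimum bits >= n * H = 888 * 0.82 = 728.16, rounded up to a whole number of bits = 729

729 bits


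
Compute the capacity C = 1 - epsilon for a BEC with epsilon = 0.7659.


C = 1 - epsilon = 1 - 0.7659 = 0.2341

0.2341 bits


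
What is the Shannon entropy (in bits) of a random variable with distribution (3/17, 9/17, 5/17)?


H = -sum(p_i * log2(p_i)). Terms: -(3/17)*log2(3/17) = 0.441618; -(9/17)*log2(9/17) = 0.485755; -(5/17)*log2(5/17) = 0.519275. H = 0.441618 + 0.485755 + 0.519275 = 1.4466

1.4466 bits


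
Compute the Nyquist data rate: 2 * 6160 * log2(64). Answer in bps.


Rate = 2 * B * log2(M) = 2 * 6160 * 6.0 = 73920.0

73920.0 bps


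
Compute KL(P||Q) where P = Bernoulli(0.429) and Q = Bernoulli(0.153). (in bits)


KL = p*log2(p/q) + (1-p)*log2((1-p)/(1-q)) = 0.429*log2(0.429/0.153) + 0.571*log2(0.571/0.847) = 0.3133

0.3133 bits


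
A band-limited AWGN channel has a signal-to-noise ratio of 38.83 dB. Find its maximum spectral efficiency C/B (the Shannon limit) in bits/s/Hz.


SNR_linear = 10^(38.83/10) = 7638.3578; C/B = log2(1 + SNR_linear) = log2(1 + 7638.3578) = 12.8992

12.8992 bits/s/Hz


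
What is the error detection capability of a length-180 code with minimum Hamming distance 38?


Detection capability = d_min - 1 = 38 - 1 = 37

37 errors


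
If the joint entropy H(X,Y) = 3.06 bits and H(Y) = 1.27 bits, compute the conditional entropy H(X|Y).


H(X|Y) = H(X,Y) - H(Y) = 3.06 - 1.27 = 1.79

1.79 bits


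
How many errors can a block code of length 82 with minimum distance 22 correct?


Correction capability = floor((d-1)/2) = floor((22-1)/2) = 10

10 errors


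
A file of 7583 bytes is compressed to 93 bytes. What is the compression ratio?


Ratio = original / compressed = 7583 / 93 = 81.5376

81.5376


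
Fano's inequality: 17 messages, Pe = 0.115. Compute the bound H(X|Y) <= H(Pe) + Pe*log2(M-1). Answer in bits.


H(Pe) = -Pe*log2(Pe) - (1-Pe)*log2(1-Pe) = -0.115*log2(0.115) - 0.885*log2(0.885) = 0.358834 + 0.155982 = 0.5148. Pe*log2(M-1) = 0.115*log2(16) = 0.460000. Bound = H(Pe) + Pe*log2(M-1) = 0.358834 + 0.155982 + 0.460000 = 0.9748

0.9748 bits


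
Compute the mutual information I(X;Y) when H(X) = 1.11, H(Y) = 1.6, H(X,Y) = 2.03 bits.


I(X;Y) = H(X) + H(Y) - H(X,Y) = 1.11 + 1.6 - 2.03 = 0.68

0.68 bits


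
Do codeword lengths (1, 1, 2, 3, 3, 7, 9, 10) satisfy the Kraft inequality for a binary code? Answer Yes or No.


Kraft sum = sum(2^(-l_i)) = 1.5107, need <= 1. Result: violated (a binary prefix-free code with these lengths cannot exist)

No


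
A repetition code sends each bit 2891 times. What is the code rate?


Rate = k/n = 1/2891

1/2891


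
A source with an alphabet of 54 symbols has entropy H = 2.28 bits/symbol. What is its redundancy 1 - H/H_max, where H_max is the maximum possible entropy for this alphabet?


H_max = log2(K) = log2(54) = 5.7549 bits/symbol. Redundancy = 1 - H/H_max = 1 - 2.28/5.7549 = 1 - 0.3962 = 0.6038

0.6038


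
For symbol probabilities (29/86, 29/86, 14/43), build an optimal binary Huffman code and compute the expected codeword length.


Huffman construction (repeatedly merge the two least-probable nodes; each merge adds 1 bit to every symbol beneath it): 14/43 + 29/86 = 57/86; 29/86 + 57/86 = 1. Resulting codeword lengths (in the order the probabilities were given): (2, 1, 2). L_avg = sum(p_i * l_i) = 29/86*2 + 29/86*1 + 14/43*2 = 143/86 = 1.6628

1.6628 bits


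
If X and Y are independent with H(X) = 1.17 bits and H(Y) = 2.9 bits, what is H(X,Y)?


For independent variables, H(X,Y) = H(X) + H(Y) = 1.17 + 2.9 = 4.07

4.07 bits


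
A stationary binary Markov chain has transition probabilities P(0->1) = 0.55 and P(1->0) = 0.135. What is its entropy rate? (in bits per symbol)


Stationary distribution: pi_0 = p10/(p01+p10) = 0.1971, pi_1 = 0.8029. Entropy rate H' = pi_0*H(p01) + pi_1*H(p10) = 0.1971*0.9928 + 0.8029*0.571 = 0.6541

0.6541 bits/symbol


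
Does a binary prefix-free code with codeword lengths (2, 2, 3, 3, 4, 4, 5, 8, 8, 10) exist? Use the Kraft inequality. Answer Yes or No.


Kraft sum = sum(2^(-l_i)) = 0.915, need <= 1. Result: satisfied (a binary prefix-free code with these lengths exists)

Yes


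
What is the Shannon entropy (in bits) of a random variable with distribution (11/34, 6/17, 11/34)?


H = -sum(p_i * log2(p_i)). Terms: -(11/34)*log2(11/34) = 0.526716; -(6/17)*log2(6/17) = 0.530294; -(11/34)*log2(11/34) = 0.526716. H = 0.526716 + 0.530294 + 0.526716 = 1.5837

1.5837 bits


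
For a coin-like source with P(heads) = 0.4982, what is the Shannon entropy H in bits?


H = -p*log2(p) - (1-p)*log2(1-p). -0.4982*log2(0.4982) = 0.500792; -0.5018*log2(0.5018) = 0.499198. H = 0.500792 + 0.499198 = 1.0

1.0 bits


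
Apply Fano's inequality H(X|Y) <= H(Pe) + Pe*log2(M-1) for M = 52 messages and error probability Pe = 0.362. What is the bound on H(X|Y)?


H(Pe) = -Pe*log2(Pe) - (1-Pe)*log2(1-Pe) = -0.362*log2(0.362) - 0.638*log2(0.638) = 0.530670 + 0.413661 = 0.9443. Pe*log2(M-1) = 0.362*log2(51) = 2.053418. Bound = H(Pe) + Pe*log2(M-1) = 0.530670 + 0.413661 + 2.053418 = 2.9977

2.9977 bits


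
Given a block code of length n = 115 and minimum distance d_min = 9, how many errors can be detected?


Detection capability = d_min - 1 = 9 - 1 = 8

8 errors


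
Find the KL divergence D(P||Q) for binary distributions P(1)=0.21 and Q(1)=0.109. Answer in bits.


KL = p*log2(p/q) + (1-p)*log2((1-p)/(1-q)) = 0.21*log2(0.21/0.109) + 0.79*log2(0.79/0.891) = 0.0616

0.0616 bits


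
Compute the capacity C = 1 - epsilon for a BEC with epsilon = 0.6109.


C = 1 - epsilon = 1 - 0.6109 = 0.3891

0.3891 bits


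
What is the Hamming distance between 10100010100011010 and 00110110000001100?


Count differing positions: ^ . . ^ . ^ . . ^ . . . ^ . ^ ^ . = 7 differences

7


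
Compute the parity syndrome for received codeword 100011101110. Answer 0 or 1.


Syndrome = XOR of all bits = 1 XOR 0 XOR 0 XOR 0 XOR 1 XOR 1 XOR 1 XOR 0 XOR 1 XOR 1 XOR 1 XOR 0 = 1

1


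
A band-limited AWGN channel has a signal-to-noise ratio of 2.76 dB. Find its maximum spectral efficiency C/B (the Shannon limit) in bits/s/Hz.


SNR_linear = 10^(2.76/10) = 1.888; C/B = log2(1 + SNR_linear) = log2(1 + 1.888) = 1.5301

1.5301 bits/s/Hz


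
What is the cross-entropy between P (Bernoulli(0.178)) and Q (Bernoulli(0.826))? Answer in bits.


H(P,Q) = -p*log2(q) - (1-p)*log2(1-q). -0.178*log2(0.826) = 0.049090; -0.822*log2(0.174) = 2.073775. H(P,Q) = 0.049090 + 2.073775 = 2.1229

2.1229 bits


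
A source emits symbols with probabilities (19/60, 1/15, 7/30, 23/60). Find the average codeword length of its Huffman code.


Huffman construction (repeatedly merge the two least-probable nodes; each merge adds 1 bit to every symbol beneath it): 1/15 + 7/30 = 3/10; 3/10 + 19/60 = 37/60; 23/60 + 37/60 = 1. Resulting codeword lengths (in the order the probabilities were given): (2, 3, 3, 1). L_avg = sum(p_i * l_i) = 19/60*2 + 1/15*3 + 7/30*3 + 23/60*1 = 23/12 = 1.9167

1.9167 bits


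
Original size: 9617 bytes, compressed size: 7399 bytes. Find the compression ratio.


Ratio = original / compressed = 9617 / 7399 = 1.2998

1.2998


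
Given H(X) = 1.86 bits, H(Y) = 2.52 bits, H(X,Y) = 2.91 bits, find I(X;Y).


I(X;Y) = H(X) + H(Y) - H(X,Y) = 1.86 + 2.52 - 2.91 = 1.47

1.47 bits


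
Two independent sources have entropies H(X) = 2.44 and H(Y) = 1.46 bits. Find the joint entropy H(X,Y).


For independent variables, H(X,Y) = H(X) + H(Y) = 2.44 + 1.46 = 3.9

3.9 bits


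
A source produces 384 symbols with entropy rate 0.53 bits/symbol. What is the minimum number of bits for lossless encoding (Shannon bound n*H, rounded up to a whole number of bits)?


Minimum bits >= n * H = 384 * 0.53 = 203.52, rounded up to a whole number of bits = 204

204 bits


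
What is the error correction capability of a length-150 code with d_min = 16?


Correction capability = floor((d-1)/2) = floor((16-1)/2) = 7

7 errors


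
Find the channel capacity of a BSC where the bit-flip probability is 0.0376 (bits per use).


H(p) = -p*log2(p) - (1-p)*log2(1-p) = -0.0376*log2(0.0376) - 0.9624*log2(0.9624) = 0.177965 + 0.053212 = 0.2312. C = 1 - H(p) = 1 - 0.2312 = 0.7688

0.7688 bits


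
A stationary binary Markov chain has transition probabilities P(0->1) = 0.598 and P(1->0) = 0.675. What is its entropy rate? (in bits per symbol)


Stationary distribution: pi_0 = p10/(p01+p10) = 0.5302, pi_1 = 0.4698. Entropy rate H' = pi_0*H(p01) + pi_1*H(p10) = 0.5302*0.9721 + 0.4698*0.9097 = 0.9428

0.9428 bits/symbol


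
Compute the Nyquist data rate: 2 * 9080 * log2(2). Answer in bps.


Rate = 2 * B * log2(M) = 2 * 9080 * 1.0 = 18160.0

18160.0 bps


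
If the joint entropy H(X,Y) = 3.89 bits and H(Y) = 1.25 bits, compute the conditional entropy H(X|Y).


H(X|Y) = H(X,Y) - H(Y) = 3.89 - 1.25 = 2.64

2.64 bits


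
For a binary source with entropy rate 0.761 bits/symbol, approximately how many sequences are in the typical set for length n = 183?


log2|A_typical| = nH = 183 * 0.761 = 139.263, so |A_typical| ~ 2^139.263 = 8.363e+41

8.363e+41


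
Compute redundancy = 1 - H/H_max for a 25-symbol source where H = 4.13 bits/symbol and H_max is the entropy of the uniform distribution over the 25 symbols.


H_max = log2(K) = log2(25) = 4.6439 bits/symbol. Redundancy = 1 - H/H_max = 1 - 4.13/4.6439 = 1 - 0.8893 = 0.1107

0.1107


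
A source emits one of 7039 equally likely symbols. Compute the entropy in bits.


H = log2(n) = log2(7039) = 12.7812

12.7812 bits


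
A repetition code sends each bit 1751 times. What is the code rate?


Rate = k/n = 1/1751

1/1751


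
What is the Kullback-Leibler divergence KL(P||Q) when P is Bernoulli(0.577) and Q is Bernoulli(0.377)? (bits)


KL = p*log2(p/q) + (1-p)*log2((1-p)/(1-q)) = 0.577*log2(0.577/0.377) + 0.423*log2(0.423/0.623) = 0.118

0.118 bits


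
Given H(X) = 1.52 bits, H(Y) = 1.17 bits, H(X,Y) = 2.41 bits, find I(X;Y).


I(X;Y) = H(X) + H(Y) - H(X,Y) = 1.52 + 1.17 - 2.41 = 0.28

0.28 bits


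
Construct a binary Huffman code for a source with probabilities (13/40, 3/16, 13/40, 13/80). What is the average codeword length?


Huffman construction (repeatedly merge the two least-probable nodes; each merge adds 1 bit to every symbol beneath it): 13/80 + 3/16 = 7/20; 13/40 + 13/40 = 13/20; 7/20 + 13/20 = 1. Resulting codeword lengths (in the order the probabilities were given): (2, 2, 2, 2). L_avg = sum(p_i * l_i) = 13/40*2 + 3/16*2 + 13/40*2 + 13/80*2 = 2

2.0 bits


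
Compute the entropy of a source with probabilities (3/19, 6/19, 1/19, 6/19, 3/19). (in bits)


H = -sum(p_i * log2(p_i)). Terms: -(3/19)*log2(3/19) = 0.420468; -(6/19)*log2(6/19) = 0.525147; -(1/19)*log2(1/19) = 0.223575; -(6/19)*log2(6/19) = 0.525147; -(3/19)*log2(3/19) = 0.420468. H = 0.420468 + 0.525147 + 0.223575 + 0.525147 + 0.420468 = 2.1148

2.1148 bits


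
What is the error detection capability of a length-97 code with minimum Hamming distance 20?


Detection capability = d_min - 1 = 20 - 1 = 19

19 errors


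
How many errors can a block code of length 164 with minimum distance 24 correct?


Correction capability = floor((d-1)/2) = floor((24-1)/2) = 11

11 errors


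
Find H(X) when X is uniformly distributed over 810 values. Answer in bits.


H = log2(n) = log2(810) = 9.6618

9.6618 bits


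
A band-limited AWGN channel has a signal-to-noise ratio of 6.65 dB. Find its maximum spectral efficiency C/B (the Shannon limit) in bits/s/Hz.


SNR_linear = 10^(6.65/10) = 4.6238; C/B = log2(1 + SNR_linear) = log2(1 + 4.6238) = 2.4915

2.4915 bits/s/Hz


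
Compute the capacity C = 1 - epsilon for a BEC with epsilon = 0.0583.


C = 1 - epsilon = 1 - 0.0583 = 0.9417

0.9417 bits


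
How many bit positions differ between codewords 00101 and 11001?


Count differing positions: ^ ^ ^ . . = 3 differences

3


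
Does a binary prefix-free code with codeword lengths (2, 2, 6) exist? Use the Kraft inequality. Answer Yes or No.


Kraft sum = sum(2^(-l_i)) = 0.5156, need <= 1. Result: satisfied (a binary prefix-free code with these lengths exists)

Yes


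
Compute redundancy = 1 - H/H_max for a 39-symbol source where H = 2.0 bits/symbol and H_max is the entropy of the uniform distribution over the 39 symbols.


H_max = log2(K) = log2(39) = 5.2854 bits/symbol. Redundancy = 1 - H/H_max = 1 - 2.0/5.2854 = 1 - 0.3784 = 0.6216

0.6216


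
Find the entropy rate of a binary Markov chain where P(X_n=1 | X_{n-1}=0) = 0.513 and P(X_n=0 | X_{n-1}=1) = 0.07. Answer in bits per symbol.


Stationary distribution: pi_0 = p10/(p01+p10) = 0.1201, pi_1 = 0.8799. Entropy rate H' = pi_0*H(p01) + pi_1*H(p10) = 0.1201*0.9995 + 0.8799*0.3659 = 0.442

0.442 bits/symbol


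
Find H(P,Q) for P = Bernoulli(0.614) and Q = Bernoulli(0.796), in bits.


H(P,Q) = -p*log2(q) - (1-p)*log2(1-q). -0.614*log2(0.796) = 0.202104; -0.386*log2(0.204) = 0.885237. H(P,Q) = 0.202104 + 0.885237 = 1.0873

1.0873 bits


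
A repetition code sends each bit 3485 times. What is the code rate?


Rate = k/n = 1/3485

1/3485


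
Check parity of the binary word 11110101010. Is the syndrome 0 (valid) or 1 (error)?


Syndrome = XOR of all bits = 1 XOR 1 XOR 1 XOR 1 XOR 0 XOR 1 XOR 0 XOR 1 XOR 0 XOR 1 XOR 0 = 1

1


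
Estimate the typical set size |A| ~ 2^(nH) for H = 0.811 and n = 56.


log2|A_typical| = nH = 56 * 0.811 = 45.416, so |A_typical| ~ 2^45.416 = 4.694e+13

4.694e+13


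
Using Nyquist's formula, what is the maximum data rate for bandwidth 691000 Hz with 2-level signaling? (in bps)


Rate = 2 * B * log2(M) = 2 * 691000 * 1.0 = 1382000.0

1382000.0 bps


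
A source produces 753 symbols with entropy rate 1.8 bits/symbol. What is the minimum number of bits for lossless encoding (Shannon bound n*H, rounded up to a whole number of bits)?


Minimum bits >= n * H = 753 * 1.8 = 1355.4, rounded up to a whole number of bits = 1356

1356 bits


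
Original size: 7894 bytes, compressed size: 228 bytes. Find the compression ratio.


Ratio = original / compressed = 7894 / 228 = 34.6228

34.6228


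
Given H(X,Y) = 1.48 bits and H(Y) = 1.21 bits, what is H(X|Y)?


H(X|Y) = H(X,Y) - H(Y) = 1.48 - 1.21 = 0.27

0.27 bits


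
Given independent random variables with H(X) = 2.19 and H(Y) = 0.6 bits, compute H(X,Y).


For independent variables, H(X,Y) = H(X) + H(Y) = 2.19 + 0.6 = 2.79

2.79 bits


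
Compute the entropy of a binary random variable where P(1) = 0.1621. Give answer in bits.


H = -p*log2(p) - (1-p)*log2(1-p). -0.1621*log2(0.1621) = 0.425520; -0.8379*log2(0.8379) = 0.213790. H = 0.425520 + 0.213790 = 0.6393

0.6393 bits


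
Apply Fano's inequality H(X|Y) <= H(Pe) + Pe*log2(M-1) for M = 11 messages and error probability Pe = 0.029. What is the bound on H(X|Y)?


H(Pe) = -Pe*log2(Pe) - (1-Pe)*log2(1-Pe) = -0.029*log2(0.029) - 0.971*log2(0.971) = 0.148126 + 0.041226 = 0.1894. Pe*log2(M-1) = 0.029*log2(10) = 0.096336. Bound = H(Pe) + Pe*log2(M-1) = 0.148126 + 0.041226 + 0.096336 = 0.2857

0.2857 bits


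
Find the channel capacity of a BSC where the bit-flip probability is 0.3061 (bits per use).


H(p) = -p*log2(p) - (1-p)*log2(1-p) = -0.3061*log2(0.3061) - 0.6939*log2(0.6939) = 0.522796 + 0.365824 = 0.8886. C = 1 - H(p) = 1 - 0.8886 = 0.1114

0.1114 bits


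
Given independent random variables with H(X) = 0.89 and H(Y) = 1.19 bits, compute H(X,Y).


For independent variables, H(X,Y) = H(X) + H(Y) = 0.89 + 1.19 = 2.08

2.08 bits


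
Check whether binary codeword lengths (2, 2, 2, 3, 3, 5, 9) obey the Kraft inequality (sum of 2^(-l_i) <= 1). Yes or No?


Kraft sum = sum(2^(-l_i)) = 1.0332, need <= 1. Result: violated (a binary prefix-free code with these lengths cannot exist)

No


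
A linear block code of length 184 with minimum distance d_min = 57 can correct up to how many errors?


Correction capability = floor((d-1)/2) = floor((57-1)/2) = 28

28 errors


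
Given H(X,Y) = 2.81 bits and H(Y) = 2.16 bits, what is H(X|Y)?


H(X|Y) = H(X,Y) - H(Y) = 2.81 - 2.16 = 0.65

0.65 bits


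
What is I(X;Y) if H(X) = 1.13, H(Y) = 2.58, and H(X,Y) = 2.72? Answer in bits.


I(X;Y) = H(X) + H(Y) - H(X,Y) = 1.13 + 2.58 - 2.72 = 0.99

0.99 bits


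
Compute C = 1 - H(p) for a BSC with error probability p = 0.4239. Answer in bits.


H(p) = -p*log2(p) - (1-p)*log2(1-p) = -0.4239*log2(0.4239) - 0.5761*log2(0.5761) = 0.524875 + 0.458350 = 0.9832. C = 1 - H(p) = 1 - 0.9832 = 0.0168

0.0168 bits


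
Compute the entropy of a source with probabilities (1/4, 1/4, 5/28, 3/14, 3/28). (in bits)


H = -sum(p_i * log2(p_i)). Terms: -(1/4)*log2(1/4) = 0.500000; -(1/4)*log2(1/4) = 0.500000; -(5/28)*log2(5/28) = 0.443826; -(3/14)*log2(3/14) = 0.476227; -(3/28)*log2(3/28) = 0.345256. H = 0.500000 + 0.500000 + 0.443826 + 0.476227 + 0.345256 = 2.2653

2.2653 bits


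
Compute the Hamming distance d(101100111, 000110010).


Count differing positions: ^ . ^ . ^ . ^ . ^ = 5 differences

5


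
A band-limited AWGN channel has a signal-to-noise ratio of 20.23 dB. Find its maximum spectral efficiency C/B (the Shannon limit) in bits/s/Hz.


SNR_linear = 10^(20.23/10) = 105.4387; C/B = log2(1 + SNR_linear) = log2(1 + 105.4387) = 6.7339

6.7339 bits/s/Hz


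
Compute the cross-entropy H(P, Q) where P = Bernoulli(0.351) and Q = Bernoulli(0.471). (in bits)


H(P,Q) = -p*log2(q) - (1-p)*log2(1-q). -0.351*log2(0.471) = 0.381257; -0.649*log2(0.529) = 0.596211. H(P,Q) = 0.381257 + 0.596211 = 0.9775

0.9775 bits


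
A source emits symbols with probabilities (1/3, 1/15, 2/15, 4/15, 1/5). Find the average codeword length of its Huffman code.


Huffman construction (repeatedly merge the two least-probable nodes; each merge adds 1 bit to every symbol beneath it): 1/15 + 2/15 = 1/5; 1/5 + 1/5 = 2/5; 4/15 + 1/3 = 3/5; 2/5 + 3/5 = 1. Resulting codeword lengths (in the order the probabilities were given): (2, 3, 3, 2, 2). L_avg = sum(p_i * l_i) = 1/3*2 + 1/15*3 + 2/15*3 + 4/15*2 + 1/5*2 = 11/5 = 2.2

2.2 bits


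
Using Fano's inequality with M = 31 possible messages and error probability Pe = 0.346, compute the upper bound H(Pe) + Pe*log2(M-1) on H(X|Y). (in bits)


H(Pe) = -Pe*log2(Pe) - (1-Pe)*log2(1-Pe) = -0.346*log2(0.346) - 0.654*log2(0.654) = 0.529780 + 0.400665 = 0.9304. Pe*log2(M-1) = 0.346*log2(30) = 1.697784. Bound = H(Pe) + Pe*log2(M-1) = 0.529780 + 0.400665 + 1.697784 = 2.6282

2.6282 bits


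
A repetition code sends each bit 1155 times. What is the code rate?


Rate = k/n = 1/1155

1/1155


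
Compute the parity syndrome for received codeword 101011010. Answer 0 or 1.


Syndrome = XOR of all bits = 1 XOR 0 XOR 1 XOR 0 XOR 1 XOR 1 XOR 0 XOR 1 XOR 0 = 1

1


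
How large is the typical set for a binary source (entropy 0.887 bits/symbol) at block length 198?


log2|A_typical| = nH = 198 * 0.887 = 175.626, so |A_typical| ~ 2^175.626 = 7.391e+52

7.391e+52


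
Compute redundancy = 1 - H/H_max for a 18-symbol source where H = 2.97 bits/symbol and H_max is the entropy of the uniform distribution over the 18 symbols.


H_max = log2(K) = log2(18) = 4.1699 bits/symbol. Redundancy = 1 - H/H_max = 1 - 2.97/4.1699 = 1 - 0.7122 = 0.2878

0.2878


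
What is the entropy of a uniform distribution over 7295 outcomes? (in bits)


H = log2(n) = log2(7295) = 12.8327

12.8327 bits


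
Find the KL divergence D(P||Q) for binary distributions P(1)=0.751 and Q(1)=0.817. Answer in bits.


KL = p*log2(p/q) + (1-p)*log2((1-p)/(1-q)) = 0.751*log2(0.751/0.817) + 0.249*log2(0.249/0.183) = 0.0194

0.0194 bits


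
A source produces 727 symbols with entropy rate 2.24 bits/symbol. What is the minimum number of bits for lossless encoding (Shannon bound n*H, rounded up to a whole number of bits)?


Minimum bits >= n * H = 727 * 2.24 = 1628.48, rounded up to a whole number of bits = 1629

1629 bits


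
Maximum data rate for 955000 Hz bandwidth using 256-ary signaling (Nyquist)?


Rate = 2 * B * log2(M) = 2 * 955000 * 8.0 = 15280000.0

15280000.0 bps


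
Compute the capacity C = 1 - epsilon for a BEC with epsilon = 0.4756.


C = 1 - epsilon = 1 - 0.4756 = 0.5244

0.5244 bits


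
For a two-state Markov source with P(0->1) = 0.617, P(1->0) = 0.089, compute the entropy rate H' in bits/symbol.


Stationary distribution: pi_0 = p10/(p01+p10) = 0.1261, pi_1 = 0.8739. Entropy rate H' = pi_0*H(p01) + pi_1*H(p10) = 0.1261*0.9601 + 0.8739*0.4331 = 0.4996

0.4996 bits/symbol


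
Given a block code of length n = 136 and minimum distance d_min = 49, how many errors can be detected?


Detection capability = d_min - 1 = 49 - 1 = 48

48 errors


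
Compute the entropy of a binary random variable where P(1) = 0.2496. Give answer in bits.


H = -p*log2(p) - (1-p)*log2(1-p). -0.2496*log2(0.2496) = 0.499777; -0.7504*log2(0.7504) = 0.310867. H = 0.499777 + 0.310867 = 0.8106

0.8106 bits


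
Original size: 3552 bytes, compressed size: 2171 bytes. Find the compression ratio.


Ratio = original / compressed = 3552 / 2171 = 1.6361

1.6361


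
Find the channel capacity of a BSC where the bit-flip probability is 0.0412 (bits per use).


H(p) = -p*log2(p) - (1-p)*log2(1-p) = -0.0412*log2(0.0412) - 0.9588*log2(0.9588) = 0.189570 + 0.058197 = 0.2478. C = 1 - H(p) = 1 - 0.2478 = 0.7522

0.7522 bits


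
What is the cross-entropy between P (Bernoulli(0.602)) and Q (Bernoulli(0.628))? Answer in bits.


H(P,Q) = -p*log2(q) - (1-p)*log2(1-q). -0.602*log2(0.628) = 0.404040; -0.398*log2(0.372) = 0.567797. H(P,Q) = 0.404040 + 0.567797 = 0.9718

0.9718 bits


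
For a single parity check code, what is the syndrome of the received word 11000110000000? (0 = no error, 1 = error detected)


Syndrome = XOR of all bits = 1 XOR 1 XOR 0 XOR 0 XOR 0 XOR 1 XOR 1 XOR 0 XOR 0 XOR 0 XOR 0 XOR 0 XOR 0 XOR 0 = 0

0


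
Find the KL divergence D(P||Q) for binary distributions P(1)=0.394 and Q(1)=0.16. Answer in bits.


KL = p*log2(p/q) + (1-p)*log2((1-p)/(1-q)) = 0.394*log2(0.394/0.16) + 0.606*log2(0.606/0.84) = 0.2268

0.2268 bits


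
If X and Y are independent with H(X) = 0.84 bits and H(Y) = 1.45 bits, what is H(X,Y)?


For independent variables, H(X,Y) = H(X) + H(Y) = 0.84 + 1.45 = 2.29

2.29 bits
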